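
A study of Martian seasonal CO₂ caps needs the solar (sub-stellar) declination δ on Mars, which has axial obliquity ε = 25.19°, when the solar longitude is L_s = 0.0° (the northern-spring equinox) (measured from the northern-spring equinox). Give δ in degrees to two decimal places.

δ = +0.00°

sin δ = sin ε · sin L_s = sin 25.19° × sin 0.0° = 0.000000.
δ = arcsin(0.000000) = +0.00°.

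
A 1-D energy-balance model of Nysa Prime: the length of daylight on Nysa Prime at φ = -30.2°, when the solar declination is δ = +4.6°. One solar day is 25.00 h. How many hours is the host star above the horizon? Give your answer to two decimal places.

12.13 h

cos H₀ = −tan φ · tan δ = −tan(-30.2°) × tan(+4.600°) = 0.0468, so H₀ = 1.5240 rad = 87.32°.
Daylight = 2H₀/(2π) × 25.00 h = (1.5240/π) × 25.00 = 12.13 h.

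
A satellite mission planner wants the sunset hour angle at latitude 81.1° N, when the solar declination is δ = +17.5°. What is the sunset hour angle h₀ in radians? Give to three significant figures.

h₀ = 3.14 rad

Sunrise equation: cos h₀ = −tan ϕ · tan δ = -2.0135 ≤ −1, so the Sun never sets (polar day) and h₀ = π.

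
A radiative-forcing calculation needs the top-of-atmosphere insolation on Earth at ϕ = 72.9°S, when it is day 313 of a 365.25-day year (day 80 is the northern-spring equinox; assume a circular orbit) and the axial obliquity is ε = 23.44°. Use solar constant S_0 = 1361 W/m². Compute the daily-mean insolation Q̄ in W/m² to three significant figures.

Q̄ ≈ 394 W/m²

Solar longitude: L_s = 360° × (313 − 80)/365.25 = 229.651°.
sin δ = sin 23.44° × sin 229.651° = -0.30316, so δ = -17.648°.
cos h₀ = −tan(-72.9°) tan(-17.648°) = -1.0341 ≤ −1 ⇒ polar day, h₀ = π.
Bracket: h₀ sin ϕ sin δ + cos ϕ cos δ sin h₀ = 3.1416×-0.95579×-0.30316 + 0.29404×0.95294×0.00000 = 0.910302 + 0.000000 = 0.910302.
Q̄ = (S_0/π) × [bracket] = (1361/π) × 0.910302 = 394.4 W/m².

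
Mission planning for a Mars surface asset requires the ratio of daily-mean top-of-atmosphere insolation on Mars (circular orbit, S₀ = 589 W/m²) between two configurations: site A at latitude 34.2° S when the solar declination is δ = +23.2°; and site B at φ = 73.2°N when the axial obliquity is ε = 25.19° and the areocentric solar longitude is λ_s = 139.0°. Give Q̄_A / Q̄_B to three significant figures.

— Configuration A (φ=-34.2°):
cos H₀ = −tan(-34.2°) tan(+23.200°) = 0.2913, H₀ = 1.2752 rad.
Bracket: H₀ sin φ sin δ + cos φ cos δ sin H₀ = 1.2752×-0.56208×0.39394 + 0.82708×0.91914×0.95664 = -0.282362 + 0.727240 = 0.444878.
Q̄ = (S₀/π) × [bracket] = (589/π) × 0.444878 = 83.408 W/m².
— Configuration B (φ=+73.2°):
sin δ = sin 25.19° × sin 139.0° = 0.27923, so δ = +16.214°.
cos H₀ = −tan(+73.2°) tan(+16.214°) = -0.9632, H₀ = 2.8694 rad.
Bracket: H₀ sin φ sin δ + cos φ cos δ sin H₀ = 2.8694×0.95732×0.27923 + 0.28903×0.96022×0.26887 = 0.767026 + 0.074620 = 0.841646.
Q̄ = (S₀/π) × [bracket] = (589/π) × 0.841646 = 157.80 W/m².
Ratio Q̄_A / Q̄_B = 83.408 / 157.80 = 0.5286.

Q̄_A / Q̄_B ≈ 0.529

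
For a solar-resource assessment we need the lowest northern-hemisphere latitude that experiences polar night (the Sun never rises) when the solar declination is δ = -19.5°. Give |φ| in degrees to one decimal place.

|φ| = 70.5°

Polar night requires cos H₀ = −tan φ tan δ ≥ 1, i.e. tan φ tan δ ≤ −1.
The boundary is |tan φ| · |tan δ| = 1, so |φ| = 90° − |δ| = 90° − 19.5° = 70.5° in the northern hemisphere.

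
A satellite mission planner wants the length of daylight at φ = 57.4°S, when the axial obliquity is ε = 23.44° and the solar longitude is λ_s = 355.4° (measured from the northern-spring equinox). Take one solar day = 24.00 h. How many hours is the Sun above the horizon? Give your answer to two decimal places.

Solar declination: sin δ = sin ε · sin λ_s = sin 23.44° × sin 355.4° = -0.03190, so δ = -1.828°.
cos H₀ = −tan φ · tan δ = −tan(-57.4°) × tan(-1.828°) = -0.0499, so H₀ = 1.6207 rad = 92.86°.
Daylight = 2H₀/(2π) × 24.00 h = (1.6207/π) × 24.00 = 12.38 h.

12.38 h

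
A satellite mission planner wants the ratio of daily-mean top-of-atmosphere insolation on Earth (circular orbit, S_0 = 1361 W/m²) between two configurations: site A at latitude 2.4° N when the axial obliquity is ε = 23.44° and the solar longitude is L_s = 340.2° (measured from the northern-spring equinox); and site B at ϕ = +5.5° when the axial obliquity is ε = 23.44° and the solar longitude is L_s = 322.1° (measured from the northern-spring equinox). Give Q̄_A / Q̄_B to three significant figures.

— Configuration A (ϕ=+2.4°):
Solar declination: sin δ = sin ε · sin L_s = sin 23.44° × sin 340.2° = -0.13475, so δ = -7.744°.
cos h₀ = −tan(+2.4°) tan(-7.744°) = 0.0057, h₀ = 1.5651 rad.
Bracket: h₀ sin ϕ sin δ + cos ϕ cos δ sin h₀ = 1.5651×0.04188×-0.13475 + 0.99912×0.99088×0.99998 = -0.008832 + 0.989988 = 0.981156.
Q̄ = (S_0/π) × [bracket] = (1361/π) × 0.981156 = 425.06 W/m².
— Configuration B (ϕ=+5.5°):
Solar declination: sin δ = sin ε · sin L_s = sin 23.44° × sin 322.1° = -0.24436, so δ = -14.144°.
cos h₀ = −tan(+5.5°) tan(-14.144°) = 0.0243, h₀ = 1.5465 rad.
Bracket: h₀ sin ϕ sin δ + cos ϕ cos δ sin h₀ = 1.5465×0.09585×-0.24436 + 0.99540×0.96969×0.99971 = -0.036222 + 0.964950 = 0.928728.
Q̄ = (S_0/π) × [bracket] = (1361/π) × 0.928728 = 402.34 W/m².
Ratio Q̄_A / Q̄_B = 425.06 / 402.34 = 1.056.

Q̄_A / Q̄_B ≈ 1.06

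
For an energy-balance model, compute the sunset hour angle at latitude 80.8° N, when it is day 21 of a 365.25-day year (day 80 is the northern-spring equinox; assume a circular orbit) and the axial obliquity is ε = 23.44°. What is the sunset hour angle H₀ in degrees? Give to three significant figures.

H₀ = 0.00°

Solar longitude: λ_s = 360° × (21 − 80)/365.25 = -58.152°, i.e. -58.152° + 360° = 301.848°.
sin δ = sin 23.44° × sin 301.848° = -0.33790, so δ = -19.749°.
cos H₀ = −tan φ · tan δ = 2.2166 ≥ 1, so the Sun never rises (polar night) and H₀ = 0.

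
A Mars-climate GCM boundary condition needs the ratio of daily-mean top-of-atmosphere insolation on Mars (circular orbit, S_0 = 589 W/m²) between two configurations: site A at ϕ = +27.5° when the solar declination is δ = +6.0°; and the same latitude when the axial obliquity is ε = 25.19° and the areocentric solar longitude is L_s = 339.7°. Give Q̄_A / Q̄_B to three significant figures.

Q̄_A / Q̄_B ≈ 1.24

— Configuration A (ϕ=+27.5°):
cos h₀ = −tan(+27.5°) tan(+6.000°) = -0.0547, h₀ = 1.6255 rad.
Bracket: h₀ sin ϕ sin δ + cos ϕ cos δ sin h₀ = 1.6255×0.46175×0.10453 + 0.88701×0.99452×0.99850 = 0.078458 + 0.880826 = 0.959284.
Q̄ = (S_0/π) × [bracket] = (589/π) × 0.959284 = 179.85 W/m².
— Configuration B (ϕ=+27.5°):
sin δ = sin 25.19° × sin 339.7° = -0.14766, so δ = -8.492°.
cos h₀ = −tan(+27.5°) tan(-8.492°) = 0.0777, h₀ = 1.4930 rad.
Bracket: h₀ sin ϕ sin δ + cos ϕ cos δ sin h₀ = 1.4930×0.46175×-0.14766 + 0.88701×0.98904×0.99698 = -0.101796 + 0.874639 = 0.772843.
Q̄ = (S_0/π) × [bracket] = (589/π) × 0.772843 = 144.90 W/m².
Ratio Q̄_A / Q̄_B = 179.85 / 144.90 = 1.241.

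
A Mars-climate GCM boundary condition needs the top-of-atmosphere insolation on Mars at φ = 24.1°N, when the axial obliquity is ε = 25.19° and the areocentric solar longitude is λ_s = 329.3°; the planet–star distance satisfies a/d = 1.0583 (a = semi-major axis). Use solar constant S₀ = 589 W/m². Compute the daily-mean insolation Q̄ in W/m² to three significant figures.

Q̄ ≈ 159 W/m²

sin δ = sin 25.19° × sin 329.3° = -0.21730, so δ = -12.550°.
cos H₀ = −tan(+24.1°) tan(-12.550°) = 0.0996, H₀ = 1.4710 rad.
Bracket: H₀ sin φ sin δ + cos φ cos δ sin H₀ = 1.4710×0.40833×-0.21730 + 0.91283×0.97611×0.99503 = -0.130522 + 0.886594 = 0.756072.
Inverse-square distance factor (a/d)² = 1.0583² = 1.119999.
Q̄ = (S₀/π) × 1.119999 × [bracket] = (589/π) × 1.119999 × 0.756072 = 158.8 W/m².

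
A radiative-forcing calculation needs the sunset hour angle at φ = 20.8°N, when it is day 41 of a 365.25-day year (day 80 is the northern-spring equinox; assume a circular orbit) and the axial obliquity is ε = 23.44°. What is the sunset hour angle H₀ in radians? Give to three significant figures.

H₀ = 1.47 rad

Solar longitude: λ_s = 360° × (41 − 80)/365.25 = -38.439°, i.e. -38.439° + 360° = 321.561°.
sin δ = sin 23.44° × sin 321.561° = -0.24730, so δ = -14.318°.
cos H₀ = −tan φ · tan δ = −tan(+20.8°) × tan(-14.318°) = 0.0970, so H₀ = 1.4737 rad = 84.44°.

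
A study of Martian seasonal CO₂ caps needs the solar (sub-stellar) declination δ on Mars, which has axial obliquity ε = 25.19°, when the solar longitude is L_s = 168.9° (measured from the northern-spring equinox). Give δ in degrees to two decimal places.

sin δ = sin ε · sin L_s = sin 25.19° × sin 168.9° = 0.081941.
δ = arcsin(0.081941) = +4.70°.

δ = +4.70°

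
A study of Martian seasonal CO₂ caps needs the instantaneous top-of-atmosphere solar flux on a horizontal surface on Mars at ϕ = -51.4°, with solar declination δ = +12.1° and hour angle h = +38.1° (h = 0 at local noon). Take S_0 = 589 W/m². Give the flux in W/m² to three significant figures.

cos θ_z = sin ϕ sin δ + cos ϕ cos δ cos h = -0.163821 + 0.480045 = 0.316224.
Flux = S_0 · cos θ_z = 589 × 0.316224 = 186.3 W/m².

186 W/m²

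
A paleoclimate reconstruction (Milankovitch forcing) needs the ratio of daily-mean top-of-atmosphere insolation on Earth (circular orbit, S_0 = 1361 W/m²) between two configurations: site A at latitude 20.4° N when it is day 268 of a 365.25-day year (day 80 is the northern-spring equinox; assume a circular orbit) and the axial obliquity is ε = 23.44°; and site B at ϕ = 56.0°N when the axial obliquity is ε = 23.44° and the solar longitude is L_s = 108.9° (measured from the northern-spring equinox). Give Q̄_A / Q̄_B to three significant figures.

Q̄_A / Q̄_B ≈ 0.829

— Configuration A (ϕ=+20.4°):
Solar longitude: L_s = 360° × (268 − 80)/365.25 = 185.298°.
sin δ = sin 23.44° × sin 185.298° = -0.03673, so δ = -2.105°.
cos h₀ = −tan(+20.4°) tan(-2.105°) = 0.0137, h₀ = 1.5571 rad.
Bracket: h₀ sin ϕ sin δ + cos ϕ cos δ sin h₀ = 1.5571×0.34857×-0.03673 + 0.93728×0.99933×0.99991 = -0.019936 + 0.936568 = 0.916632.
Q̄ = (S_0/π) × [bracket] = (1361/π) × 0.916632 = 397.10 W/m².
— Configuration B (ϕ=+56.0°):
Solar declination: sin δ = sin ε · sin L_s = sin 23.44° × sin 108.9° = 0.37634, so δ = +22.107°.
cos h₀ = −tan(+56.0°) tan(+22.107°) = -0.6022, h₀ = 2.2171 rad.
Bracket: h₀ sin ϕ sin δ + cos ϕ cos δ sin h₀ = 2.2171×0.82904×0.37634 + 0.55919×0.92648×0.79833 = 0.691737 + 0.413597 = 1.105334.
Q̄ = (S_0/π) × [bracket] = (1361/π) × 1.105334 = 478.85 W/m².
Ratio Q̄_A / Q̄_B = 397.10 / 478.85 = 0.8293.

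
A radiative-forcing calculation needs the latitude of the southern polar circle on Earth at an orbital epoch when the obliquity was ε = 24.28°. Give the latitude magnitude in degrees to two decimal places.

The polar circle is the lowest latitude that experiences at least one full rotation of continuous darkness at the northern-summer solstice; it lies at |φ| = 90° − ε = 90° − 24.28° = 65.72°.

65.72°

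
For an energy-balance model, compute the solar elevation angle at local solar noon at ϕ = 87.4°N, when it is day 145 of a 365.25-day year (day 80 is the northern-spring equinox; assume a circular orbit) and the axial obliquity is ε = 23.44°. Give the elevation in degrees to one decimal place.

23.6°

Solar longitude: L_s = 360° × (145 − 80)/365.25 = 64.066°.
sin δ = sin 23.44° × sin 64.066° = 0.35773, so δ = +20.961°.
At local noon the hour angle is zero, so the zenith angle equals |ϕ − δ| = |+87.4° − (+20.961°)| = 66.439°.
Elevation = 90° − 66.439° = 23.6°.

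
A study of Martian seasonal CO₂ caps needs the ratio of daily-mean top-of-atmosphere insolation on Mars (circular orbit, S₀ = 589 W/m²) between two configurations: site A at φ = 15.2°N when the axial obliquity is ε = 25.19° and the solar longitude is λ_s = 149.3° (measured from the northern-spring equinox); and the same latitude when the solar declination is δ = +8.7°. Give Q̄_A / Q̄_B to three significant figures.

Q̄_A / Q̄_B ≈ 1.02

— Configuration A (φ=+15.2°):
Solar declination: sin δ = sin ε · sin λ_s = sin 25.19° × sin 149.3° = 0.21730, so δ = +12.550°.
cos H₀ = −tan(+15.2°) tan(+12.550°) = -0.0605, H₀ = 1.6313 rad.
Bracket: H₀ sin φ sin δ + cos φ cos δ sin H₀ = 1.6313×0.26219×0.21730 + 0.96502×0.97611×0.99817 = 0.092942 + 0.940242 = 1.033184.
Q̄ = (S₀/π) × [bracket] = (589/π) × 1.033184 = 193.71 W/m².
— Configuration B (φ=+15.2°):
cos H₀ = −tan(+15.2°) tan(+8.700°) = -0.0416, H₀ = 1.6124 rad.
Bracket: H₀ sin φ sin δ + cos φ cos δ sin H₀ = 1.6124×0.26219×0.15126 + 0.96502×0.98849×0.99914 = 0.063946 + 0.953092 = 1.017038.
Q̄ = (S₀/π) × [bracket] = (589/π) × 1.017038 = 190.68 W/m².
Ratio Q̄_A / Q̄_B = 193.71 / 190.68 = 1.016.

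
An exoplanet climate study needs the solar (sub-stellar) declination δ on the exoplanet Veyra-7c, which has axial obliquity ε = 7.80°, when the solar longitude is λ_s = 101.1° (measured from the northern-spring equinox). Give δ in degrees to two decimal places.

δ = +7.65°

sin δ = sin ε · sin λ_s = sin 7.80° × sin 101.1° = 0.133177.
δ = arcsin(0.133177) = +7.65°.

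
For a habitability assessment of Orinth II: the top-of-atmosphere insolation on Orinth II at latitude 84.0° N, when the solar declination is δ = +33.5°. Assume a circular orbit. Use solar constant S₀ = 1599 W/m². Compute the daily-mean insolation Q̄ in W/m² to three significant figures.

cos H₀ = −tan(+84.0°) tan(+33.500°) = -6.2974 ≤ −1 ⇒ polar day, H₀ = π.
Bracket: H₀ sin φ sin δ + cos φ cos δ sin H₀ = 3.1416×0.99452×0.55194 + 0.10453×0.83389×0.00000 = 1.724473 + 0.000000 = 1.724473.
Q̄ = (S₀/π) × [bracket] = (1599/π) × 1.724473 = 877.7 W/m².

Q̄ ≈ 878 W/m²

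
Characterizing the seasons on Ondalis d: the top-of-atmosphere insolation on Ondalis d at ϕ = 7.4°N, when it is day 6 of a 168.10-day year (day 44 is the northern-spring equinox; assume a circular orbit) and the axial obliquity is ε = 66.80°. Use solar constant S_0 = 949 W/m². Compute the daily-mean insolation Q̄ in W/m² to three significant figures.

Solar longitude: L_s = 360° × (6 − 44)/168.10 = -81.380°, i.e. -81.380° + 360° = 278.620°.
sin δ = sin 66.80° × sin 278.620° = -0.90875, so δ = -65.334°.
cos h₀ = −tan(+7.4°) tan(-65.334°) = 0.2828, h₀ = 1.2841 rad.
Bracket: h₀ sin ϕ sin δ + cos ϕ cos δ sin h₀ = 1.2841×0.12880×-0.90875 + 0.99167×0.41733×0.95918 = -0.150300 + 0.396960 = 0.246660.
Q̄ = (S_0/π) × [bracket] = (949/π) × 0.246660 = 74.51 W/m².

Q̄ ≈ 74.5 W/m²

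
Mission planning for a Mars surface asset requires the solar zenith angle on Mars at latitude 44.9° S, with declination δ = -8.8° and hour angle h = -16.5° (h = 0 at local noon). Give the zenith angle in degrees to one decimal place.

θ_z = 38.8°

cos θ_z = sin φ sin δ + cos φ cos δ cos h = 0.107988 + 0.671175 = 0.779163.
θ_z = arccos(0.779163) = 38.8°.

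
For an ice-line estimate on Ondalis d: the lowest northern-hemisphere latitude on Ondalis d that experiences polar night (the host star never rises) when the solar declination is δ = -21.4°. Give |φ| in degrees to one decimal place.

|φ| = 68.6°

Polar night requires cos H₀ = −tan φ tan δ ≥ 1, i.e. tan φ tan δ ≤ −1.
The boundary is |tan φ| · |tan δ| = 1, so |φ| = 90° − |δ| = 90° − 21.4° = 68.6° in the northern hemisphere.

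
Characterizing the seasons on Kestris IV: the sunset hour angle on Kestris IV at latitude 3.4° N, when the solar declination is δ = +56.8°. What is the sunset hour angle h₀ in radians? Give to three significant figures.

cos h₀ = −tan ϕ · tan δ = −tan(+3.4°) × tan(+56.800°) = -0.0908, so h₀ = 1.6617 rad = 95.21°.

h₀ = 1.66 rad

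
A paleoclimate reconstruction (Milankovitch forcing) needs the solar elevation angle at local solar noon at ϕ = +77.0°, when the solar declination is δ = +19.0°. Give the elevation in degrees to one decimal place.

At local noon the hour angle is zero, so the zenith angle equals |ϕ − δ| = |+77.0° − (+19.000°)| = 58.000°.
Elevation = 90° − 58.000° = 32.0°.

32.0°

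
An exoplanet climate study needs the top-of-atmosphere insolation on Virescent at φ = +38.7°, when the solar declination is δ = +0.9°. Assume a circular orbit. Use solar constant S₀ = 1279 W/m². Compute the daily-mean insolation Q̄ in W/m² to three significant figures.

Q̄ ≈ 324 W/m²

cos H₀ = −tan(+38.7°) tan(+0.900°) = -0.0126, H₀ = 1.5834 rad.
Bracket: H₀ sin φ sin δ + cos φ cos δ sin H₀ = 1.5834×0.62524×0.01571 + 0.78043×0.99988×0.99992 = 0.015553 + 0.780274 = 0.795827.
Q̄ = (S₀/π) × [bracket] = (1279/π) × 0.795827 = 324.0 W/m².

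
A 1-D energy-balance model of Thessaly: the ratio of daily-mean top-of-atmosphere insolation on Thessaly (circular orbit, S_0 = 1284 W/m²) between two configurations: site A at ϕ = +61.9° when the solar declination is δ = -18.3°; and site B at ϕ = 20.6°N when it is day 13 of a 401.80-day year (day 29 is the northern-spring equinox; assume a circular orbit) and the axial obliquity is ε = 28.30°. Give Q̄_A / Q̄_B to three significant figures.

Q̄_A / Q̄_B ≈ 0.117

— Configuration A (ϕ=+61.9°):
cos h₀ = −tan(+61.9°) tan(-18.300°) = 0.6194, h₀ = 0.9028 rad.
Bracket: h₀ sin ϕ sin δ + cos ϕ cos δ sin h₀ = 0.9028×0.88213×-0.31399 + 0.47101×0.94943×0.78509 = -0.250058 + 0.351085 = 0.101027.
Q̄ = (S_0/π) × [bracket] = (1284/π) × 0.101027 = 41.291 W/m².
— Configuration B (ϕ=+20.6°):
Solar longitude: L_s = 360° × (13 − 29)/401.80 = -14.335°, i.e. -14.335° + 360° = 345.665°.
sin δ = sin 28.30° × sin 345.665° = -0.11738, so δ = -6.741°.
cos h₀ = −tan(+20.6°) tan(-6.741°) = 0.0444, h₀ = 1.5264 rad.
Bracket: h₀ sin ϕ sin δ + cos ϕ cos δ sin h₀ = 1.5264×0.35184×-0.11738 + 0.93606×0.99309×0.99901 = -0.063039 + 0.928672 = 0.865633.
Q̄ = (S_0/π) × [bracket] = (1284/π) × 0.865633 = 353.79 W/m².
Ratio Q̄_A / Q̄_B = 41.291 / 353.79 = 0.1167.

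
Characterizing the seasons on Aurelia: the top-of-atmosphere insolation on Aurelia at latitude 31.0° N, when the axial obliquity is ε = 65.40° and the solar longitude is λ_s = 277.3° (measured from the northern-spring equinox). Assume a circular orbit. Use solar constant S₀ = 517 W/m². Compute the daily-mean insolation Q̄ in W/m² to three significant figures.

Solar declination: sin δ = sin ε · sin λ_s = sin 65.40° × sin 277.3° = -0.90187, so δ = -64.404°.
cos H₀ = −tan(+31.0°) tan(-64.404°) = 1.2543 ≥ 1 ⇒ polar night, H₀ = 0 and Q̄ = 0.

Q̄ ≈ 0.00 W/m²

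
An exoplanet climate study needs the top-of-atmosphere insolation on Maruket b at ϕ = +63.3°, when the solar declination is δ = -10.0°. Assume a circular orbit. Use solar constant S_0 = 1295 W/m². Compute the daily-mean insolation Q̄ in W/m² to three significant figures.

Q̄ ≈ 93.3 W/m²

cos h₀ = −tan(+63.3°) tan(-10.000°) = 0.3506, h₀ = 1.2126 rad.
Bracket: h₀ sin ϕ sin δ + cos ϕ cos δ sin h₀ = 1.2126×0.89337×-0.17365 + 0.44932×0.98481×0.93653 = -0.188115 + 0.414410 = 0.226295.
Q̄ = (S_0/π) × [bracket] = (1295/π) × 0.226295 = 93.28 W/m².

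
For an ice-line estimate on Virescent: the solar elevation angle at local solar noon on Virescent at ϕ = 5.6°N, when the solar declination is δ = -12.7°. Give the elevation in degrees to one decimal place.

At local noon the hour angle is zero, so the zenith angle equals |ϕ − δ| = |+5.6° − (-12.700°)| = 18.300°.
Elevation = 90° − 18.300° = 71.7°.

71.7°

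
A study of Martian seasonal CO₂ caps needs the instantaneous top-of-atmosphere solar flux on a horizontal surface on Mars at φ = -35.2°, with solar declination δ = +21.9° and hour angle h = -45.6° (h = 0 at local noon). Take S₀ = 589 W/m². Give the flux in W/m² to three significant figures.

186 W/m²

cos θ_z = sin φ sin δ + cos φ cos δ cos h = -0.215002 + 0.530468 = 0.315466.
Flux = S₀ · cos θ_z = 589 × 0.315466 = 185.8 W/m².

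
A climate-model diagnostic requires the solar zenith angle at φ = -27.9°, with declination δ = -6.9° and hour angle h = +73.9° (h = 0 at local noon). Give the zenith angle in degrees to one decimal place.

θ_z = 72.6°

cos θ_z = sin φ sin δ + cos φ cos δ cos h = 0.056216 + 0.243306 = 0.299522.
θ_z = arccos(0.299522) = 72.6°.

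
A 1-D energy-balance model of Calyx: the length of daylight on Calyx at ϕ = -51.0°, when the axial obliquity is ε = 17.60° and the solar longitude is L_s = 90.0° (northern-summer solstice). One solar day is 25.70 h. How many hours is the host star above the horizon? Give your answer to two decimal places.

9.56 h

Solar declination: sin δ = sin ε · sin L_s = sin 17.60° × sin 90.0° = 0.30237, so δ = +17.600°.
cos h₀ = −tan ϕ · tan δ = −tan(-51.0°) × tan(+17.600°) = 0.3917, so h₀ = 1.1683 rad = 66.94°.
Daylight = 2h₀/(2π) × 25.70 h = (1.1683/π) × 25.70 = 9.56 h.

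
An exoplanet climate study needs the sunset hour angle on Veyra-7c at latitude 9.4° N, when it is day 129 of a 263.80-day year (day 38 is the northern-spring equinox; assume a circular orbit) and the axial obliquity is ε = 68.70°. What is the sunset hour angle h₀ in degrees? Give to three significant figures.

h₀ = 102°

Solar longitude: L_s = 360° × (129 − 38)/263.80 = 124.185°.
sin δ = sin 68.70° × sin 124.185° = 0.77072, so δ = +50.419°.
cos h₀ = −tan ϕ · tan δ = −tan(+9.4°) × tan(+50.419°) = -0.2002, so h₀ = 1.7724 rad = 101.55°.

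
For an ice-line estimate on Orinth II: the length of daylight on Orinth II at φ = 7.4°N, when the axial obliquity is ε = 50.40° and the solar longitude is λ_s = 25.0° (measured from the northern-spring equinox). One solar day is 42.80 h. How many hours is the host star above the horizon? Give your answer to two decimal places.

Solar declination: sin δ = sin ε · sin λ_s = sin 50.40° × sin 25.0° = 0.32563, so δ = +19.004°.
cos H₀ = −tan φ · tan δ = −tan(+7.4°) × tan(+19.004°) = -0.0447, so H₀ = 1.6155 rad = 92.56°.
Daylight = 2H₀/(2π) × 42.80 h = (1.6155/π) × 42.80 = 22.01 h.

22.01 h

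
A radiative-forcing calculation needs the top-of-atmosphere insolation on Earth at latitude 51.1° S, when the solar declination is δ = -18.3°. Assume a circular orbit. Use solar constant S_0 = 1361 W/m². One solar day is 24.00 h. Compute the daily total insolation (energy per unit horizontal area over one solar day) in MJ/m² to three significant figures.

cos h₀ = −tan(-51.1°) tan(-18.300°) = -0.4099, h₀ = 1.9931 rad.
Bracket: h₀ sin ϕ sin δ + cos ϕ cos δ sin h₀ = 1.9931×-0.77824×-0.31399 + 0.62796×0.94943×0.91215 = 0.487033 + 0.543828 = 1.030861.
Q̄ = (S_0/π) × [bracket] = (1361/π) × 1.030861 = 446.59 W/m².
Daily total = Q̄ × 24.00 h × 3600 s/h = 446.59 × 24.00 × 3600 / 10⁶ = 38.59 MJ/m².

38.6 MJ/m²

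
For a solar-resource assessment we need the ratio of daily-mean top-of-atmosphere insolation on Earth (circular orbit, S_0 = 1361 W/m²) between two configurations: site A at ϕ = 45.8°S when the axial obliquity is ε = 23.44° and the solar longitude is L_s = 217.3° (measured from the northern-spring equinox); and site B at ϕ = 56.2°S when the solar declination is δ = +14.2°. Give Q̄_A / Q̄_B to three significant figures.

Q̄_A / Q̄_B ≈ 3.76

— Configuration A (ϕ=-45.8°):
Solar declination: sin δ = sin ε · sin L_s = sin 23.44° × sin 217.3° = -0.24106, so δ = -13.949°.
cos h₀ = −tan(-45.8°) tan(-13.949°) = -0.2554, h₀ = 1.8291 rad.
Bracket: h₀ sin ϕ sin δ + cos ϕ cos δ sin h₀ = 1.8291×-0.71691×-0.24106 + 0.69717×0.97051×0.96683 = 0.316102 + 0.654167 = 0.970269.
Q̄ = (S_0/π) × [bracket] = (1361/π) × 0.970269 = 420.34 W/m².
— Configuration B (ϕ=-56.2°):
cos h₀ = −tan(-56.2°) tan(+14.200°) = 0.3780, h₀ = 1.1832 rad.
Bracket: h₀ sin ϕ sin δ + cos ϕ cos δ sin h₀ = 1.1832×-0.83098×0.24531 + 0.55630×0.96945×0.92581 = -0.241193 + 0.499294 = 0.258101.
Q̄ = (S_0/π) × [bracket] = (1361/π) × 0.258101 = 111.81 W/m².
Ratio Q̄_A / Q̄_B = 420.34 / 111.81 = 3.759.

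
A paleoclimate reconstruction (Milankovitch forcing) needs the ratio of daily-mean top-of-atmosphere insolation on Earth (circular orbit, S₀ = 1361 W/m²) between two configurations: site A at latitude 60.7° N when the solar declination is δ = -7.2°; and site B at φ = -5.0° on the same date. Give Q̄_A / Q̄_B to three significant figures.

Q̄_A / Q̄_B ≈ 0.324

— Configuration A (φ=+60.7°):
cos H₀ = −tan(+60.7°) tan(-7.200°) = 0.2251, H₀ = 1.3437 rad.
Bracket: H₀ sin φ sin δ + cos φ cos δ sin H₀ = 1.3437×0.87207×-0.12533 + 0.48938×0.99211×0.97433 = -0.146862 + 0.473056 = 0.326194.
Q̄ = (S₀/π) × [bracket] = (1361/π) × 0.326194 = 141.31 W/m².
— Configuration B (φ=-5.0°):
cos H₀ = −tan(-5.0°) tan(-7.200°) = -0.0111, H₀ = 1.5818 rad.
Bracket: H₀ sin φ sin δ + cos φ cos δ sin H₀ = 1.5818×-0.08716×-0.12533 + 0.99619×0.99211×0.99994 = 0.017279 + 0.988271 = 1.005550.
Q̄ = (S₀/π) × [bracket] = (1361/π) × 1.005550 = 435.62 W/m².
Ratio Q̄_A / Q̄_B = 141.31 / 435.62 = 0.3244.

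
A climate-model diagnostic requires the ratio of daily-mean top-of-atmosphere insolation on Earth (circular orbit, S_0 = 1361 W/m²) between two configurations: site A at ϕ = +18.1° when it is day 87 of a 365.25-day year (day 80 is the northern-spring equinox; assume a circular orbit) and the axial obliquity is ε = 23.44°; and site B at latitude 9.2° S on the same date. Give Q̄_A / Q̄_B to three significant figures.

Q̄_A / Q̄_B ≈ 0.999

— Configuration A (ϕ=+18.1°):
Solar longitude: L_s = 360° × (87 − 80)/365.25 = 6.899°.
sin δ = sin 23.44° × sin 6.899° = 0.04778, so δ = +2.739°.
cos h₀ = −tan(+18.1°) tan(+2.739°) = -0.0156, h₀ = 1.5864 rad.
Bracket: h₀ sin ϕ sin δ + cos ϕ cos δ sin h₀ = 1.5864×0.31068×0.04778 + 0.95052×0.99886×0.99988 = 0.023549 + 0.949322 = 0.972871.
Q̄ = (S_0/π) × [bracket] = (1361/π) × 0.972871 = 421.47 W/m².
— Configuration B (ϕ=-9.2°):
cos h₀ = −tan(-9.2°) tan(+2.739°) = 0.0077, h₀ = 1.5630 rad.
Bracket: h₀ sin ϕ sin δ + cos ϕ cos δ sin h₀ = 1.5630×-0.15988×0.04778 + 0.98714×0.99886×0.99997 = -0.011940 + 0.985985 = 0.974045.
Q̄ = (S_0/π) × [bracket] = (1361/π) × 0.974045 = 421.98 W/m².
Ratio Q̄_A / Q̄_B = 421.47 / 421.98 = 0.9988.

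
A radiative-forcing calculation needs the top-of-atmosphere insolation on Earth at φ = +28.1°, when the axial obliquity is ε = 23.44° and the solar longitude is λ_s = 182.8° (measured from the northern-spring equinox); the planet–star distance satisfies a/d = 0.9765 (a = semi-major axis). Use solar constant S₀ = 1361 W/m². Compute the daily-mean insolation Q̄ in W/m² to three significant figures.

Q̄ ≈ 358 W/m²

Solar declination: sin δ = sin ε · sin λ_s = sin 23.44° × sin 182.8° = -0.01943, so δ = -1.113°.
cos H₀ = −tan(+28.1°) tan(-1.113°) = 0.0104, H₀ = 1.5604 rad.
Bracket: H₀ sin φ sin δ + cos φ cos δ sin H₀ = 1.5604×0.47101×-0.01943 + 0.88213×0.99981×0.99995 = -0.014280 + 0.881918 = 0.867638.
Inverse-square distance factor (a/d)² = 0.9765² = 0.953552.
Q̄ = (S₀/π) × 0.953552 × [bracket] = (1361/π) × 0.953552 × 0.867638 = 358.4 W/m².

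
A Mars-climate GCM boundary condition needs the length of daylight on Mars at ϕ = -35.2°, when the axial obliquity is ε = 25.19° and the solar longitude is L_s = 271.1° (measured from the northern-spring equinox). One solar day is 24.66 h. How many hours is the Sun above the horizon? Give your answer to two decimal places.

14.98 h

Solar declination: sin δ = sin ε · sin L_s = sin 25.19° × sin 271.1° = -0.42554, so δ = -25.185°.
cos h₀ = −tan ϕ · tan δ = −tan(-35.2°) × tan(-25.185°) = -0.3317, so h₀ = 1.9089 rad = 109.37°.
Daylight = 2h₀/(2π) × 24.66 h = (1.9089/π) × 24.66 = 14.98 h.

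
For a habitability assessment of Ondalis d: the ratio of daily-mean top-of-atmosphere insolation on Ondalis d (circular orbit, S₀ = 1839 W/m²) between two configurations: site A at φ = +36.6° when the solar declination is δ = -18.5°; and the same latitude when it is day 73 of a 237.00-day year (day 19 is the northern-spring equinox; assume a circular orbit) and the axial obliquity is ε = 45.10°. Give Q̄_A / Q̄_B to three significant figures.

— Configuration A (φ=+36.6°):
cos H₀ = −tan(+36.6°) tan(-18.500°) = 0.2485, H₀ = 1.3197 rad.
Bracket: H₀ sin φ sin δ + cos φ cos δ sin H₀ = 1.3197×0.59622×-0.31730 + 0.80282×0.94832×0.96863 = -0.249662 + 0.737447 = 0.487785.
Q̄ = (S₀/π) × [bracket] = (1839/π) × 0.487785 = 285.54 W/m².
— Configuration B (φ=+36.6°):
Solar longitude: λ_s = 360° × (73 − 19)/237.00 = 82.025°.
sin δ = sin 45.10° × sin 82.025° = 0.70149, so δ = +44.547°.
cos H₀ = −tan(+36.6°) tan(+44.547°) = -0.7310, H₀ = 2.3906 rad.
Bracket: H₀ sin φ sin δ + cos φ cos δ sin H₀ = 2.3906×0.59622×0.70149 + 0.80282×0.71268×0.68237 = 0.999850 + 0.390421 = 1.390271.
Q̄ = (S₀/π) × [bracket] = (1839/π) × 1.390271 = 813.83 W/m².
Ratio Q̄_A / Q̄_B = 285.54 / 813.83 = 0.3509.

Q̄_A / Q̄_B ≈ 0.351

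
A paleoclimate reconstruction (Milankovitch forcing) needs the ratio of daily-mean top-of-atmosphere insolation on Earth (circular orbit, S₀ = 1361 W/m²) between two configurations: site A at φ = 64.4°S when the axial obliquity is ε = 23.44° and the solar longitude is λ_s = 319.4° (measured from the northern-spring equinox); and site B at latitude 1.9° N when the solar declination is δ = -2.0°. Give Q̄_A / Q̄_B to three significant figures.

— Configuration A (φ=-64.4°):
Solar declination: sin δ = sin ε · sin λ_s = sin 23.44° × sin 319.4° = -0.25887, so δ = -15.003°.
cos H₀ = −tan(-64.4°) tan(-15.003°) = -0.5594, H₀ = 2.1644 rad.
Bracket: H₀ sin φ sin δ + cos φ cos δ sin H₀ = 2.1644×-0.90183×-0.25887 + 0.43209×0.96591×0.82892 = 0.505294 + 0.345958 = 0.851252.
Q̄ = (S₀/π) × [bracket] = (1361/π) × 0.851252 = 368.78 W/m².
— Configuration B (φ=+1.9°):
cos H₀ = −tan(+1.9°) tan(-2.000°) = 0.0012, H₀ = 1.5696 rad.
Bracket: H₀ sin φ sin δ + cos φ cos δ sin H₀ = 1.5696×0.03316×-0.03490 + 0.99945×0.99939×1.00000 = -0.001816 + 0.998840 = 0.997024.
Q̄ = (S₀/π) × [bracket] = (1361/π) × 0.997024 = 431.93 W/m².
Ratio Q̄_A / Q̄_B = 368.78 / 431.93 = 0.8538.

Q̄_A / Q̄_B ≈ 0.854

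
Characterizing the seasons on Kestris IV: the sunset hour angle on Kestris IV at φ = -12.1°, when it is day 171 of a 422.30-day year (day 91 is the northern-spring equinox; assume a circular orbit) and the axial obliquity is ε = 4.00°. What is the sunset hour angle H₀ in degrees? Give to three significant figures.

Solar longitude: λ_s = 360° × (171 − 91)/422.30 = 68.198°.
sin δ = sin 4.00° × sin 68.198° = 0.06477, so δ = +3.713°.
cos H₀ = −tan φ · tan δ = −tan(-12.1°) × tan(+3.713°) = 0.0139, so H₀ = 1.5569 rad = 89.20°.

H₀ = 89.2°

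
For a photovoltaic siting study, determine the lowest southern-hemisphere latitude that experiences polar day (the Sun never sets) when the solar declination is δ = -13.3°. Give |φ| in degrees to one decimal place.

Polar day requires cos H₀ = −tan φ tan δ ≤ −1, i.e. tan φ tan δ ≥ 1.
The boundary is |tan φ| · |tan δ| = 1, so |φ| = 90° − |δ| = 90° − 13.3° = 76.7° in the southern hemisphere.

|φ| = 76.7°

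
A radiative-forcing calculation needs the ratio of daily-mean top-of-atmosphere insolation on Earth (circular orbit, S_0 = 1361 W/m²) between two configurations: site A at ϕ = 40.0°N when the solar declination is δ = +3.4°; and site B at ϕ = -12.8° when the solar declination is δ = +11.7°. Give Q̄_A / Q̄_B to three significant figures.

Q̄_A / Q̄_B ≈ 0.932

— Configuration A (ϕ=+40.0°):
cos h₀ = −tan(+40.0°) tan(+3.400°) = -0.0499, h₀ = 1.6207 rad.
Bracket: h₀ sin ϕ sin δ + cos ϕ cos δ sin h₀ = 1.6207×0.64279×0.05931 + 0.76604×0.99824×0.99876 = 0.061787 + 0.763744 = 0.825531.
Q̄ = (S_0/π) × [bracket] = (1361/π) × 0.825531 = 357.64 W/m².
— Configuration B (ϕ=-12.8°):
cos h₀ = −tan(-12.8°) tan(+11.700°) = 0.0470, h₀ = 1.5237 rad.
Bracket: h₀ sin ϕ sin δ + cos ϕ cos δ sin h₀ = 1.5237×-0.22155×0.20279 + 0.97515×0.97922×0.99889 = -0.068457 + 0.953826 = 0.885369.
Q̄ = (S_0/π) × [bracket] = (1361/π) × 0.885369 = 383.56 W/m².
Ratio Q̄_A / Q̄_B = 357.64 / 383.56 = 0.9324.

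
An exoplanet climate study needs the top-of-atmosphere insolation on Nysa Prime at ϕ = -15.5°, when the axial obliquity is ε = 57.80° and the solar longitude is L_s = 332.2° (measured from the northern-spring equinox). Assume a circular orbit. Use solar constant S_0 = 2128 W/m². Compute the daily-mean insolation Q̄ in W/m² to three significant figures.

Q̄ ≈ 716 W/m²

Solar declination: sin δ = sin ε · sin L_s = sin 57.80° × sin 332.2° = -0.39465, so δ = -23.244°.
cos h₀ = −tan(-15.5°) tan(-23.244°) = -0.1191, h₀ = 1.6902 rad.
Bracket: h₀ sin ϕ sin δ + cos ϕ cos δ sin h₀ = 1.6902×-0.26724×-0.39465 + 0.96363×0.91883×0.99288 = 0.178259 + 0.879108 = 1.057367.
Q̄ = (S_0/π) × [bracket] = (2128/π) × 1.057367 = 716.2 W/m².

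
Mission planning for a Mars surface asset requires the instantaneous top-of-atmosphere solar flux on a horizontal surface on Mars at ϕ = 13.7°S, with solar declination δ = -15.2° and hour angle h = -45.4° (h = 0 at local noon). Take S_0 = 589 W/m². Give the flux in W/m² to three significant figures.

cos θ_z = sin ϕ sin δ + cos ϕ cos δ cos h = 0.062096 + 0.658311 = 0.720407.
Flux = S_0 · cos θ_z = 589 × 0.720407 = 424.3 W/m².

424 W/m²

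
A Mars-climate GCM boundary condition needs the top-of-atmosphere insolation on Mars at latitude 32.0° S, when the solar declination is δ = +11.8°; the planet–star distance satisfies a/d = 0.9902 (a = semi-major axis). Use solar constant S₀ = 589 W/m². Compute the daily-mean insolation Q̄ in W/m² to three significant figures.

Q̄ ≈ 123 W/m²

cos H₀ = −tan(-32.0°) tan(+11.800°) = 0.1305, H₀ = 1.4399 rad.
Bracket: H₀ sin φ sin δ + cos φ cos δ sin H₀ = 1.4399×-0.52992×0.20450 + 0.84805×0.97887×0.99144 = -0.156040 + 0.823025 = 0.666985.
Inverse-square distance factor (a/d)² = 0.9902² = 0.980496.
Q̄ = (S₀/π) × 0.980496 × [bracket] = (589/π) × 0.980496 × 0.666985 = 122.6 W/m².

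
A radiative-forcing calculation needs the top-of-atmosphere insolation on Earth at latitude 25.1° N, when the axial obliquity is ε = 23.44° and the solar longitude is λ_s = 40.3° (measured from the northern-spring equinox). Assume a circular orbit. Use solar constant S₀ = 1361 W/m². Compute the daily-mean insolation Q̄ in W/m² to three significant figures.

Q̄ ≈ 456 W/m²

Solar declination: sin δ = sin ε · sin λ_s = sin 23.44° × sin 40.3° = 0.25729, so δ = +14.909°.
cos H₀ = −tan(+25.1°) tan(+14.909°) = -0.1247, H₀ = 1.6958 rad.
Bracket: H₀ sin φ sin δ + cos φ cos δ sin H₀ = 1.6958×0.42420×0.25729 + 0.90557×0.96634×0.99219 = 0.185084 + 0.868254 = 1.053338.
Q̄ = (S₀/π) × [bracket] = (1361/π) × 1.053338 = 456.3 W/m².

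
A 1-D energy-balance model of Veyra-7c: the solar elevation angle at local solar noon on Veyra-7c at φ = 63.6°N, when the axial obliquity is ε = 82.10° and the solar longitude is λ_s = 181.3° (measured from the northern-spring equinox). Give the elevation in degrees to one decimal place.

Solar declination: sin δ = sin ε · sin λ_s = sin 82.10° × sin 181.3° = -0.02247, so δ = -1.288°.
At local noon the hour angle is zero, so the zenith angle equals |φ − δ| = |+63.6° − (-1.288°)| = 64.888°.
Elevation = 90° − 64.888° = 25.1°.

25.1°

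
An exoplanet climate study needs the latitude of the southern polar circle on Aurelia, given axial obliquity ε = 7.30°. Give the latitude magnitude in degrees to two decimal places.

The polar circle is the lowest latitude that experiences at least one full rotation of continuous darkness at the northern-summer solstice; it lies at |φ| = 90° − ε = 90° − 7.30° = 82.70°.

82.70°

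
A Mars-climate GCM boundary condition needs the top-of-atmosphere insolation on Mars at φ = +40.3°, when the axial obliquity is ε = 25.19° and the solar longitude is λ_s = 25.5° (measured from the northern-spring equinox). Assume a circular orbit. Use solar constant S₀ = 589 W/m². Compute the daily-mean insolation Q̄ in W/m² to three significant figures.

Q̄ ≈ 177 W/m²

Solar declination: sin δ = sin ε · sin λ_s = sin 25.19° × sin 25.5° = 0.18323, so δ = +10.558°.
cos H₀ = −tan(+40.3°) tan(+10.558°) = -0.1581, H₀ = 1.7295 rad.
Bracket: H₀ sin φ sin δ + cos φ cos δ sin H₀ = 1.7295×0.64679×0.18323 + 0.76267×0.98307×0.98743 = 0.204965 + 0.740334 = 0.945299.
Q̄ = (S₀/π) × [bracket] = (589/π) × 0.945299 = 177.2 W/m².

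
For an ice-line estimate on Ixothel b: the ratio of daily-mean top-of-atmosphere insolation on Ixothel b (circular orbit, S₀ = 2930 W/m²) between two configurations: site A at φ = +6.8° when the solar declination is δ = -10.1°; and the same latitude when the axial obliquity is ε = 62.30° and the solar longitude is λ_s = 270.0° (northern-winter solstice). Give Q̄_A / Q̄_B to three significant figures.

— Configuration A (φ=+6.8°):
cos H₀ = −tan(+6.8°) tan(-10.100°) = 0.0212, H₀ = 1.5496 rad.
Bracket: H₀ sin φ sin δ + cos φ cos δ sin H₀ = 1.5496×0.11840×-0.17537 + 0.99297×0.98450×0.99977 = -0.032176 + 0.977354 = 0.945178.
Q̄ = (S₀/π) × [bracket] = (2930/π) × 0.945178 = 881.52 W/m².
— Configuration B (φ=+6.8°):
Solar declination: sin δ = sin ε · sin λ_s = sin 62.30° × sin 270.0° = -0.88539, so δ = -62.300°.
cos H₀ = −tan(+6.8°) tan(-62.300°) = 0.2271, H₀ = 1.3417 rad.
Bracket: H₀ sin φ sin δ + cos φ cos δ sin H₀ = 1.3417×0.11840×-0.88539 + 0.99297×0.46484×0.97387 = -0.140651 + 0.449511 = 0.308860.
Q̄ = (S₀/π) × [bracket] = (2930/π) × 0.308860 = 288.06 W/m².
Ratio Q̄_A / Q̄_B = 881.52 / 288.06 = 3.060.

Q̄_A / Q̄_B ≈ 3.06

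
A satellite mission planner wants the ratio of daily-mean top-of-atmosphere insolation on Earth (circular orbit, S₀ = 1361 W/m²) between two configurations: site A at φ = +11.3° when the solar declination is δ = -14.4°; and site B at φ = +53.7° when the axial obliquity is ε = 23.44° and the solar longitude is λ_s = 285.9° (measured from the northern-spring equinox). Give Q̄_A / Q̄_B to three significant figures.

— Configuration A (φ=+11.3°):
cos H₀ = −tan(+11.3°) tan(-14.400°) = 0.0513, H₀ = 1.5195 rad.
Bracket: H₀ sin φ sin δ + cos φ cos δ sin H₀ = 1.5195×0.19595×-0.24869 + 0.98061×0.96858×0.99868 = -0.074046 + 0.948545 = 0.874499.
Q̄ = (S₀/π) × [bracket] = (1361/π) × 0.874499 = 378.85 W/m².
— Configuration B (φ=+53.7°):
Solar declination: sin δ = sin ε · sin λ_s = sin 23.44° × sin 285.9° = -0.38257, so δ = -22.493°.
cos H₀ = −tan(+53.7°) tan(-22.493°) = 0.5637, H₀ = 0.9720 rad.
Bracket: H₀ sin φ sin δ + cos φ cos δ sin H₀ = 0.9720×0.80593×-0.38257 + 0.59201×0.92393×0.82599 = -0.299692 + 0.451797 = 0.152105.
Q̄ = (S₀/π) × [bracket] = (1361/π) × 0.152105 = 65.895 W/m².
Ratio Q̄_A / Q̄_B = 378.85 / 65.895 = 5.749.

Q̄_A / Q̄_B ≈ 5.75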